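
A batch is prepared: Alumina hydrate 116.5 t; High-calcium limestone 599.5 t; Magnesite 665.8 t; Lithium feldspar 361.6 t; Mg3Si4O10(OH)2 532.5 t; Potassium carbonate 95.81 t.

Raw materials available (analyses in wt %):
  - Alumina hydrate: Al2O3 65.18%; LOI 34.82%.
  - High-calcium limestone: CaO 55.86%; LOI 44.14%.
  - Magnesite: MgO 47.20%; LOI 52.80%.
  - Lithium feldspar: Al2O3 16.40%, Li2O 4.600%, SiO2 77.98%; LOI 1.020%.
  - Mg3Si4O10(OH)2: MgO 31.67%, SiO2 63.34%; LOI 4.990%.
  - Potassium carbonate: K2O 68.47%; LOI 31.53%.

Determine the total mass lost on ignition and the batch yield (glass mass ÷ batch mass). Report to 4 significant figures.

All internal work carries full float precision all the way through. Rounding to four significant figures applies to each in-between result as displayed — each reported result takes a single rounding. All derived quantities (ignition loss, glass mass, the six compositions, yield, totals) are rebuilt from the weighed amounts at 1655 t of glass in full precision, exactly as shown in the question or the answer.
Loss on ignition, line by line:
  Alumina hydrate: 116.5 × 0.3482 = 40.57 t
  High-calcium limestone: 599.5 × 0.4414 = 264.6 t
  Magnesite: 665.8 × 0.5280 = 351.5 t
  Lithium feldspar: 361.6 × 0.01020 = 3.688 t
  Mg3Si4O10(OH)2: 532.5 × 0.04990 = 26.57 t
  Potassium carbonate: 95.81 × 0.3153 = 30.21 t
Total LOI = 717.2 t
Glass = batch − LOI = 2372 − 717.2 = 1655 t

LOI loss = 717.2 t; glass = 1655 t; yield = 69.76%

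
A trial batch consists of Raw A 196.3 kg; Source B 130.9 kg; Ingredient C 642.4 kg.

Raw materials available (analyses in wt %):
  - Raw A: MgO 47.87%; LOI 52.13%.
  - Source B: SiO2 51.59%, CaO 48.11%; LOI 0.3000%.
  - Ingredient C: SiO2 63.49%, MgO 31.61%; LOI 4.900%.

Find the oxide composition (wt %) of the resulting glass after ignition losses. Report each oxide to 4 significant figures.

Glass mass = 835.4 kg (batch 969.6 − LOI 134.2).
Composition: SiO2 56.91%, CaO 7.538%, MgO 35.56%

The working math carries full precision end to end; rounding to 4 significant figures applies to every intermediate as shown. Each reported figure is rounded just once; all derived quantities, including the yield, ignition loss, the three compositions, totals, net glass mass, are recomputed from the batch weights per 835.4 kg of glass at exact precision as written in the problem or the answer.
Delivered oxide masses:
  SiO2: 130.9·0.5159 + 642.4·0.6349 = 475.4 kg
  CaO: 130.9·0.4811 = 62.98 kg
  MgO: 196.3·0.4787 + 642.4·0.3161 = 297.0 kg
LOI: 196.3·0.5213 + 130.9·0.003000 + 642.4·0.04900 = 134.2 kg
Glass mass = batch − LOI = 969.6 − 134.2 = 835.4 kg (equal to the oxide-mass sum)
each wt % is 100 × oxide ÷ glass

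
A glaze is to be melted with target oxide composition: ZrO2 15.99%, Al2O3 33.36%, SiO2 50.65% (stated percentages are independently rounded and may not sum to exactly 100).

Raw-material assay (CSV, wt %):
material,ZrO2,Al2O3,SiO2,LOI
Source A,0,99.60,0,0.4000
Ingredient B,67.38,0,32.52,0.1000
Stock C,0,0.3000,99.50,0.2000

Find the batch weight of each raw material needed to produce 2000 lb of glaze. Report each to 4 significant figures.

Batch per 2000 lb glaze:
  Source A: 667.3 lb
  Ingredient B: 474.6 lb
  Stock C: 863.0 lb
Total batch = 2005 lb; LOI loss = 4.870 lb; yield = 99.76%

All internal work carries exact precision through the solve; intermediates are displayed, with 4-significant-figure rounding, between the steps — every reported result receives exactly one rounding. The derived quantities, which include LOI, the totals, three oxide percentages, net glass mass, the yield, are rebuilt in full float precision, as given in the question or the answer, starting from the weights per 2000 lb of glass.
Oxide mass targets, per 2000 lb glaze:
  ZrO2: 15.99% × 2000 = 319.8 lb
  Al2O3: 33.36% × 2000 = 667.2 lb
  SiO2: 50.65% × 2000 = 1013 lb
Verifying the oxide balance with the batch weights as given, relative to the basis at hand (summed amounts equal target values given rounding of the digits):
  ZrO2: 474.6·0.6738 = 319.8 lb (target 319.8 lb)
  Al2O3: 667.3·0.9960 + 863.0·0.003000 = 667.2 lb (target 667.2 lb)
  SiO2: 474.6·0.3252 + 863.0·0.9950 = 1013 lb (target 1013 lb)
Auditing the glass mass value: Σ batch − LOI loss = 2000 lb (targets for the oxides total 2000 lb; with the basis standing at 2000 lb — deltas are rounding alone).
Batch total: Σ batch = 2005 lb; Σ batch·LOI gives LOI loss = 4.870 lb; as yield: glass ÷ batch → 99.76%.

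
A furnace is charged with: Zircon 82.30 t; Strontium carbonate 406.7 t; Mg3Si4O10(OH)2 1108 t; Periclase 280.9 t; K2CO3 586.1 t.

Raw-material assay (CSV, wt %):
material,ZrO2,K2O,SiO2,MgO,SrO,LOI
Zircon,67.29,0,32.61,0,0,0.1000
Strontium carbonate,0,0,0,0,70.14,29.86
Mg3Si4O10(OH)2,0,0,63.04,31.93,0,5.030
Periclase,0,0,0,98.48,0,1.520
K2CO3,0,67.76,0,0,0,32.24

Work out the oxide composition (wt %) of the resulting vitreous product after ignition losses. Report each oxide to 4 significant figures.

Glass mass = 2094 t (batch 2464 − LOI 370.5).
Composition: ZrO2 2.645%, K2O 18.97%, SiO2 34.65%, MgO 30.11%, SrO 13.63%

All arithmetic runs at exact precision through every step; the intermediate values are shown with 4-significant-digit rounding at each printed step; each reported value sees exactly one rounding — derived quantities, which include LOI, totals, the yield, five oxide percentages, glass mass, are carried at full precision, exactly as shown in problem or answer, from the weighed amounts for 2094 t of glass.
Oxide masses out of the charge:
  ZrO2: 82.30·0.6729 = 55.38 t
  K2O: 586.1·0.6776 = 397.1 t
  SiO2: 82.30·0.3261 + 1108·0.6304 = 725.3 t
  MgO: 1108·0.3193 + 280.9·0.9848 = 630.4 t
  SrO: 406.7·0.7014 = 285.3 t
LOI: 82.30·0.001000 + 406.7·0.2986 + 1108·0.05030 + 280.9·0.01520 + 586.1·0.3224 = 370.5 t
Glass = total batch minus LOI = 2464 − 370.5 = 2094 t (the oxide masses sum to this)
percent by weight: oxide/glass ×100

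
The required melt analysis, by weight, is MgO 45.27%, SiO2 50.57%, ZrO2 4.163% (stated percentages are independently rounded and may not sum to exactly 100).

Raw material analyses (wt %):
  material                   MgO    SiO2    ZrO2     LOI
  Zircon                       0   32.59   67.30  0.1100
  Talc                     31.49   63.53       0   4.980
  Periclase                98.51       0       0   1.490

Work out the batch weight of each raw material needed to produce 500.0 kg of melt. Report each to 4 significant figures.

Batch per 500.0 kg melt:
  Zircon: 30.93 kg
  Talc: 382.1 kg
  Periclase: 107.6 kg
Total batch = 520.6 kg; LOI loss = 20.67 kg; yield = 96.03%

Mid-chain values are displayed rounded off to 4 significant figures within the worked lines; the working math keeps full float precision at all times; every reported number is rounded a single time — all derived quantities (the three compositions, totals, yield, LOI, glass mass) are re-derived from the weighed amounts per 500.0 kg of glass in exact precision exactly as printed in problem or answer.
Oxide mass targets, per 500.0 kg melt:
  MgO: 45.27% × 500.0 = 226.4 kg
  SiO2: 50.57% × 500.0 = 252.8 kg
  ZrO2: 4.163% × 500.0 = 20.82 kg
Sums-versus-targets review given the weights on record, on the stated basis (target by target, the sums agree up to rounding of the answer):
  MgO: 382.1·0.3149 + 107.6·0.9851 = 226.3 kg (target 226.4 kg)
  SiO2: 30.93·0.3259 + 382.1·0.6353 = 252.8 kg (target 252.8 kg)
  ZrO2: 30.93·0.6730 = 20.82 kg (target 20.82 kg)
Auditing the glass mass value: batch Σ − ignition loss = 500.0 kg (the Σ of target masses is 500.0 kg; with the basis standing at 500.0 kg — gaps are rounding artifacts).
Batch total: Σ batch = 520.6 kg; loss to ignition Σ batch·LOI = 20.67 kg; yield: glass divided by total = 96.03%.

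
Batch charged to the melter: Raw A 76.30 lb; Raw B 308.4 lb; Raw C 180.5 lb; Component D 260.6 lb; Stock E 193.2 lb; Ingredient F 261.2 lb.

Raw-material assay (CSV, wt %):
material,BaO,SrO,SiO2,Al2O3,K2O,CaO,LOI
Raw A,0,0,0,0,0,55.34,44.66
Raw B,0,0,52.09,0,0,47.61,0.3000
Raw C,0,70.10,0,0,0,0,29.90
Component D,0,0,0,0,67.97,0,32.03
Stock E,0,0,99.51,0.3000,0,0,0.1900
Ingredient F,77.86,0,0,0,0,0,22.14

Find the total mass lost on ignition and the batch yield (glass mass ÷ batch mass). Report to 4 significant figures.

LOI loss = 230.6 lb; glass = 1050 lb; yield = 81.98%

In-progress results appear (rounded to 4 significant figures) alongside each step. Each numeric step carries exact precision all the way through — each reported value takes exactly one rounding — all derived quantities (LOI, six oxide percentages, the yield, glass mass, totals) are carried at full float precision using the weight values for 1050 lb of glass exactly as printed in question or answer.
Ignition loss by material:
  Raw A: 76.30 × 0.4466 = 34.08 lb
  Raw B: 308.4 × 0.003000 = 0.9252 lb
  Raw C: 180.5 × 0.2990 = 53.97 lb
  Component D: 260.6 × 0.3203 = 83.47 lb
  Stock E: 193.2 × 0.001900 = 0.3671 lb
  Ingredient F: 261.2 × 0.2214 = 57.83 lb
Total LOI = 230.6 lb
Glass = batch − LOI = 1280 − 230.6 = 1050 lb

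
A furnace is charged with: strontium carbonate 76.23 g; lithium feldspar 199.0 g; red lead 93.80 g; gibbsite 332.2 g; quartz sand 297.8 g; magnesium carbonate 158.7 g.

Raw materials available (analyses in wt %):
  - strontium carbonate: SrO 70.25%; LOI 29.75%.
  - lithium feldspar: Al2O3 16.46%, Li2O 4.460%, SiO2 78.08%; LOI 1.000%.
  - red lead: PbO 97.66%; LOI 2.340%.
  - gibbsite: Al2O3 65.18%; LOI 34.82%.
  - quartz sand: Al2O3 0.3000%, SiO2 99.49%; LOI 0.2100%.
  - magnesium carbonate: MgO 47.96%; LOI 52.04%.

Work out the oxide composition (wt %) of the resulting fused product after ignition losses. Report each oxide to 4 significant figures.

Working values are printed, rounded to four significant digits, in the working. Every computation holds full precision at every stage — each reported value includes exactly one rounding — the derived quantities (the six compositions, LOI, glass mass, the yield, totals) are carried from the weighed amounts on 932.0 g of glass in full precision exactly as shown in question or answer.
Oxide masses out of the charge:
  SrO: 76.23·0.7025 = 53.55 g
  Al2O3: 199.0·0.1646 + 332.2·0.6518 + 297.8·0.003000 = 250.2 g
  Li2O: 199.0·0.04460 = 8.875 g
  SiO2: 199.0·0.7808 + 297.8·0.9949 = 451.7 g
  PbO: 93.80·0.9766 = 91.61 g
  MgO: 158.7·0.4796 = 76.11 g
LOI: 76.23·0.2975 + 199.0·0.01000 + 93.80·0.02340 + 332.2·0.3482 + 297.8·0.002100 + 158.7·0.5204 = 225.7 g
The glass mass, total less LOI, = 1158 − 225.7 = 932.0 g (the oxide masses sum to this)
wt % = oxide mass / glass mass × 100

Glass mass = 932.0 g (batch 1158 − LOI 225.7).
Composition: SrO 5.746%, Al2O3 26.84%, Li2O 0.9523%, SiO2 48.46%, PbO 9.829%, MgO 8.167%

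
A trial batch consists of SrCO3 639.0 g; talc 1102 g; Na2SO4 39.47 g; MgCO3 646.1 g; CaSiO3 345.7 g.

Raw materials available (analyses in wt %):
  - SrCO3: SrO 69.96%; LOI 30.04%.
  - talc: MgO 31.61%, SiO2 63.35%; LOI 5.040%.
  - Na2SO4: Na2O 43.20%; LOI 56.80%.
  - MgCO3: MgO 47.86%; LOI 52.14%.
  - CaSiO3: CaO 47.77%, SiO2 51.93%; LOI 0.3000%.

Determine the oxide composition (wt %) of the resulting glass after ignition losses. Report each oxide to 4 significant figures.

Mid-chain values are displayed, with 4-significant-digit rounding, on the page; all arithmetic keeps full float precision in every operation — each reported result receives exactly one rounding; derived quantities, including ignition loss, the five compositions, net glass mass, the totals, yield, are rebuilt from the batch weights for 2164 g of glass in full float precision, exactly as shown in the question or the answer.
Delivered oxide masses:
  Na2O: 39.47·0.4320 = 17.05 g
  CaO: 345.7·0.4777 = 165.1 g
  SrO: 639.0·0.6996 = 447.0 g
  MgO: 1102·0.3161 + 646.1·0.4786 = 657.6 g
  SiO2: 1102·0.6335 + 345.7·0.5193 = 877.6 g
LOI: 639.0·0.3004 + 1102·0.05040 + 39.47·0.5680 + 646.1·0.5214 + 345.7·0.003000 = 607.8 g
batch − LOI leaves glass = 2772 − 607.8 = 2164 g (= Σ oxide masses)
wt % = 100 × oxide mass / glass mass

Glass mass = 2164 g (batch 2772 − LOI 607.8).
Composition: Na2O 0.7878%, CaO 7.630%, SrO 20.65%, MgO 30.38%, SiO2 40.55%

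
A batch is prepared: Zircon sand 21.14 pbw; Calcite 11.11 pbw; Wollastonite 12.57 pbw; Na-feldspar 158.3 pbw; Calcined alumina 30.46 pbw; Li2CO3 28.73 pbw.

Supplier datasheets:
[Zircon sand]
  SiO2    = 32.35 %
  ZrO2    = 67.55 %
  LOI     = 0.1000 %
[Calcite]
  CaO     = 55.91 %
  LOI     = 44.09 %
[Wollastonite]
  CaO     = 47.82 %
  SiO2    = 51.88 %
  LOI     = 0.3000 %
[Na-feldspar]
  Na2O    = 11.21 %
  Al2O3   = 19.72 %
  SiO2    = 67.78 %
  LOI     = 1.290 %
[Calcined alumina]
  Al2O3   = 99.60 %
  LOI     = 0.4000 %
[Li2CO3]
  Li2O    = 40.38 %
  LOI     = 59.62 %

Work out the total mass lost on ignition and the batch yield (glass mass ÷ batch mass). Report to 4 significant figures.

LOI loss = 24.25 pbw; glass = 238.1 pbw; yield = 90.76%

Values along the way appear, with 4-significant-figure rounding, between the steps. All arithmetic keeps exact precision from first step to last — a single rounding produces each reported figure; derived quantities are carried in full precision (yield, the six compositions, glass mass, totals, ignition loss) using the weight values on 238.1 pbw of glass as they appear in problem or answer.
Each material's LOI contribution:
  Zircon sand: 21.14 × 0.001000 = 0.02114 pbw
  Calcite: 11.11 × 0.4409 = 4.898 pbw
  Wollastonite: 12.57 × 0.003000 = 0.03771 pbw
  Na-feldspar: 158.3 × 0.01290 = 2.042 pbw
  Calcined alumina: 30.46 × 0.004000 = 0.1218 pbw
  Li2CO3: 28.73 × 0.5962 = 17.13 pbw
Total LOI = 24.25 pbw
Glass = batch − LOI = 262.3 − 24.25 = 238.1 pbw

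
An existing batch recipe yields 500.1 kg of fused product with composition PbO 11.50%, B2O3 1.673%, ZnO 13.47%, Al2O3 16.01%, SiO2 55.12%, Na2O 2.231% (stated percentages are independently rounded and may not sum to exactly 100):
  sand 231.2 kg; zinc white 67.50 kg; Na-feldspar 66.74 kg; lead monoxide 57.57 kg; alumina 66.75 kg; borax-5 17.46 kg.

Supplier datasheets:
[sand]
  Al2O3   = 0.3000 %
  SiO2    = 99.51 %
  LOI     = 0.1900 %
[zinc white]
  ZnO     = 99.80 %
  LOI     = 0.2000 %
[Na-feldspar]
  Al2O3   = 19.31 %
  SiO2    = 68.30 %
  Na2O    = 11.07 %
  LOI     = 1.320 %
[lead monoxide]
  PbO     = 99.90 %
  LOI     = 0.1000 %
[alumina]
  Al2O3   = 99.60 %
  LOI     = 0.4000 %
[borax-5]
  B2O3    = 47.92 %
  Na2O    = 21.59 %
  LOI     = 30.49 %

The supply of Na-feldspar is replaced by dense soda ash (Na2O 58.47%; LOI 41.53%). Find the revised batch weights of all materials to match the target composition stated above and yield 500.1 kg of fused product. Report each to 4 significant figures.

Revised batch per 500.1 kg fused product:
  sand: 277.0 kg
  zinc white: 67.50 kg
  dense soda ash: 12.64 kg
  lead monoxide: 57.57 kg
  alumina: 79.55 kg
  borax-5: 17.46 kg
Total batch = 511.7 kg; LOI loss = 11.61 kg

The working math carries full precision at every stage — mid-chain values appear, rounded to 4 significant figures, alongside each step. Every reported number takes exactly one rounding. The derived quantities are carried at full float precision (totals, ignition loss, yield, six oxide percentages, net glass mass) starting from the weights per 500.1 kg of glass, as given in the problem or the answer.
The oxide mass targets at 500.1 kg fused product:
  PbO: 11.50% × 500.1 = 57.51 kg
  B2O3: 1.673% × 500.1 = 8.367 kg
  ZnO: 13.47% × 500.1 = 67.36 kg
  Al2O3: 16.01% × 500.1 = 80.07 kg
  SiO2: 55.12% × 500.1 = 275.7 kg
  Na2O: 2.231% × 500.1 = 11.16 kg
A balance pass over the oxides, given the weights on record, versus the basis set out (sums match the target masses once rounding is allowed for):
  PbO: 57.57·0.9990 = 57.51 kg (target 57.51 kg)
  B2O3: 17.46·0.4792 = 8.367 kg (target 8.367 kg)
  ZnO: 67.50·0.9980 = 67.36 kg (target 67.36 kg)
  Al2O3: 277.0·0.003000 + 79.55·0.9960 = 80.06 kg (target 80.07 kg)
  SiO2: 277.0·0.9951 = 275.6 kg (target 275.7 kg)
  Na2O: 12.64·0.5847 + 17.46·0.2159 = 11.16 kg (target 11.16 kg)
Glass-mass bookkeeping: whole batch net of LOI = 500.1 kg (the targets, summed, come to 500.1 kg; with the basis standing at 500.1 kg — any gap is answer rounding).
Total batch = Σ batch = 511.7 kg; loss to ignition Σ batch·LOI = 11.61 kg; yield: glass divided by total = 97.73%.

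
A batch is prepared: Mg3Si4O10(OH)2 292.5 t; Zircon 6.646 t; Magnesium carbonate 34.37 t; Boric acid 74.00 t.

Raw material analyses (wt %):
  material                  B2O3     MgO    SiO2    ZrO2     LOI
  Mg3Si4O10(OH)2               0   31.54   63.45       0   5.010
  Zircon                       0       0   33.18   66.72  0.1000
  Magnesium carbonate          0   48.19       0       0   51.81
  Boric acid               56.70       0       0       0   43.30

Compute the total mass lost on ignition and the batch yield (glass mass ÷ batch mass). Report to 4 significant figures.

LOI loss = 64.51 t; glass = 343.0 t; yield = 84.17%

Every computation runs at full float precision from start to finish; working values are printed, with 4-significant-figure rounding, in the printout. Each reported value undergoes a single rounding. The derived quantities are carried at full precision (glass mass, LOI, totals, four oxide percentages, the yield) from the batch weights per 343.0 t of glass as quoted within either problem or answer.
Material-by-material LOI:
  Mg3Si4O10(OH)2: 292.5 × 0.05010 = 14.65 t
  Zircon: 6.646 × 0.001000 = 0.006646 t
  Magnesium carbonate: 34.37 × 0.5181 = 17.81 t
  Boric acid: 74.00 × 0.4330 = 32.04 t
Total LOI = 64.51 t
Glass = batch − LOI = 407.5 − 64.51 = 343.0 t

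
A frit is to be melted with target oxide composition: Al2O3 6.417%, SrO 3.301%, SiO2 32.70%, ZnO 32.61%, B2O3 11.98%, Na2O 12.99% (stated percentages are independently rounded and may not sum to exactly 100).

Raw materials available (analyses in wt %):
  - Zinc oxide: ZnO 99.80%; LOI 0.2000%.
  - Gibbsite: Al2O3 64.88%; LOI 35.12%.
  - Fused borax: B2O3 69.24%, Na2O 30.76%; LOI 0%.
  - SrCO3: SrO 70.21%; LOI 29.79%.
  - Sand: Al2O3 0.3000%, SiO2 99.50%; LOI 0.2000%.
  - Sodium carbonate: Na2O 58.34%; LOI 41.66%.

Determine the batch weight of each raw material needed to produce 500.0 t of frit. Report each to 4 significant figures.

Batch per 500.0 t frit:
  Zinc oxide: 163.4 t
  Gibbsite: 48.69 t
  Fused borax: 86.51 t
  SrCO3: 23.51 t
  Sand: 164.3 t
  Sodium carbonate: 65.72 t
Total batch = 552.1 t; LOI loss = 52.14 t; yield = 90.56%

Values along the way are printed, with 4-significant-digit rounding, on the page; the working math carries full precision at every stage — a single rounding produces each reported figure — derived quantities are computed from the batch weights per 500.0 t of glass in full precision (the yield, the totals, ignition loss, the six compositions, net glass mass) as quoted within either problem or answer.
Oxide mass targets, per 500.0 t frit:
  Al2O3: 6.417% × 500.0 = 32.08 t
  SrO: 3.301% × 500.0 = 16.50 t
  SiO2: 32.70% × 500.0 = 163.5 t
  ZnO: 32.61% × 500.0 = 163.0 t
  B2O3: 11.98% × 500.0 = 59.90 t
  Na2O: 12.99% × 500.0 = 64.95 t
Mass-balance tally per oxide per the reported batch figures, relative to the basis at hand (oxide sums agree with the targets up to rounding of the answer):
  Al2O3: 48.69·0.6488 + 164.3·0.003000 = 32.08 t (target 32.08 t)
  SrO: 23.51·0.7021 = 16.51 t (target 16.50 t)
  SiO2: 164.3·0.9950 = 163.5 t (target 163.5 t)
  ZnO: 163.4·0.9980 = 163.1 t (target 163.0 t)
  B2O3: 86.51·0.6924 = 59.90 t (target 59.90 t)
  Na2O: 86.51·0.3076 + 65.72·0.5834 = 64.95 t (target 64.95 t)
Auditing the glass mass value: net batch after ignition = 500.0 t (the targets, summed, come to 500.0 t; versus the stated basis of 500.0 t — rounding explains the deltas).
Summing the batch: Σ batch = 552.1 t; the LOI term Σ batch·LOI equals 52.14 t; as yield: glass ÷ batch → 90.56%.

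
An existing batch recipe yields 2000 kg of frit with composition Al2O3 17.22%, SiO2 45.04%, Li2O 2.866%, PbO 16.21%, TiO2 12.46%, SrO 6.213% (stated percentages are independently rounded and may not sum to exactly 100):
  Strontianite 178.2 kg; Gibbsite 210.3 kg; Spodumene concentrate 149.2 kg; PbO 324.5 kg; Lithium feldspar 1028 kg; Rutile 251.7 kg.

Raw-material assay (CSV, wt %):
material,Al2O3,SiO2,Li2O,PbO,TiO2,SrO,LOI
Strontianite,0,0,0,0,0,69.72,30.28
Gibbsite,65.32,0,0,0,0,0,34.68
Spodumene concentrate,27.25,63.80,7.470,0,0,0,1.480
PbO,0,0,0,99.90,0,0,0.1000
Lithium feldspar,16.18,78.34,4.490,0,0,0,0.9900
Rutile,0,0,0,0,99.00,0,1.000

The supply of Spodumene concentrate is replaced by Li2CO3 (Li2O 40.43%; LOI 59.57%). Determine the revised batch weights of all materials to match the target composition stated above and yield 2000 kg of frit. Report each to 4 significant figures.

All internal work carries full float precision all the way through — values along the way are shown rounded to 4 significant figures alongside each step; exactly one rounding goes into every reported figure — all derived quantities are recomputed at full float precision (net glass mass, the totals, the six compositions, the yield, LOI) using the weight values on 2000 kg of glass exactly as printed in problem or answer.
Per-oxide target masses for 2000 kg frit:
  Al2O3: 17.22% × 2000 = 344.4 kg
  SiO2: 45.04% × 2000 = 900.8 kg
  Li2O: 2.866% × 2000 = 57.32 kg
  PbO: 16.21% × 2000 = 324.2 kg
  TiO2: 12.46% × 2000 = 249.2 kg
  SrO: 6.213% × 2000 = 124.3 kg
Sums-versus-targets review per the reported batch figures, for the quoted basis mass (target by target, the sums agree once rounding is allowed for):
  Al2O3: 242.4·0.6532 + 1150·0.1618 = 344.4 kg (target 344.4 kg)
  SiO2: 1150·0.7834 = 900.9 kg (target 900.8 kg)
  Li2O: 14.08·0.4043 + 1150·0.04490 = 57.33 kg (target 57.32 kg)
  PbO: 324.5·0.9990 = 324.2 kg (target 324.2 kg)
  TiO2: 251.7·0.9900 = 249.2 kg (target 249.2 kg)
  SrO: 178.2·0.6972 = 124.2 kg (target 124.3 kg)
The glass-mass cross-check: batch total minus LOI = 2000 kg (per-oxide target masses sum to 2000 kg; stated basis 2000 kg — any gap is answer rounding).
Adding the batch up: Σ batch = 2161 kg; Σ batch·LOI gives LOI loss = 160.6 kg; yield, glass over the total, = 92.57%.

Revised batch per 2000 kg frit:
  Strontianite: 178.2 kg
  Gibbsite: 242.4 kg
  Li2CO3: 14.08 kg
  PbO: 324.5 kg
  Lithium feldspar: 1150 kg
  Rutile: 251.7 kg
Total batch = 2161 kg; LOI loss = 160.6 kg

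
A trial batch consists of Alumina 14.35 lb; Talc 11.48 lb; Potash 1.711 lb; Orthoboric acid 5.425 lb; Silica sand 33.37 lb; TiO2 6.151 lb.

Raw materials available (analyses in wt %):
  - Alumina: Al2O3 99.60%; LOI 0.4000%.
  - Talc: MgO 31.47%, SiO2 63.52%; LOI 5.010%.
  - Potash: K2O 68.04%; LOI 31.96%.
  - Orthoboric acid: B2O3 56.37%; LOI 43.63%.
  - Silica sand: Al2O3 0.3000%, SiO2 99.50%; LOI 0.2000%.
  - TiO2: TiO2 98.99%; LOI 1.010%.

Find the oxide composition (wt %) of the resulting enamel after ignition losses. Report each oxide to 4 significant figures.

Intermediates are printed, rounded to four significant figures, in the working; each numeric step maintains full precision at every stage. Each reported value undergoes a single rounding — all derived quantities (six oxide percentages, totals, ignition loss, yield, glass mass) are rebuilt in full precision using the weight values on 68.81 lb of glass exactly as shown in the problem or answer text.
What the batch supplies per oxide:
  B2O3: 5.425·0.5637 = 3.058 lb
  Al2O3: 14.35·0.9960 + 33.37·0.003000 = 14.39 lb
  MgO: 11.48·0.3147 = 3.613 lb
  SiO2: 11.48·0.6352 + 33.37·0.9950 = 40.50 lb
  TiO2: 6.151·0.9899 = 6.089 lb
  K2O: 1.711·0.6804 = 1.164 lb
LOI: 14.35·0.004000 + 11.48·0.05010 + 1.711·0.3196 + 5.425·0.4363 + 33.37·0.002000 + 6.151·0.01010 = 3.675 lb
Glass mass = batch − LOI = 72.49 − 3.675 = 68.81 lb (= Σ oxide masses)
percent by weight: oxide/glass ×100

Glass mass = 68.81 lb (batch 72.49 − LOI 3.675).
Composition: B2O3 4.444%, Al2O3 20.92%, MgO 5.250%, SiO2 58.85%, TiO2 8.849%, K2O 1.692%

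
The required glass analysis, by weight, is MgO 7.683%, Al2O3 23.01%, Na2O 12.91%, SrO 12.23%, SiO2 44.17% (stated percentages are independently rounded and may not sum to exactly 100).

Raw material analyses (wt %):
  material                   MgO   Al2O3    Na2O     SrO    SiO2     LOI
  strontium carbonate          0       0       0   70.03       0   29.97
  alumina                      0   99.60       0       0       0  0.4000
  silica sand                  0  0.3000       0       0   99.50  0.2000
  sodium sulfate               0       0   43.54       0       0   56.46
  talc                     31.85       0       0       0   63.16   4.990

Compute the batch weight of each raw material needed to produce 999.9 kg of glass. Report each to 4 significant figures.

The working math holds full precision in all steps. Mid-chain values are shown rounded to four significant digits alongside each step — each reported number includes exactly one rounding — the derived quantities (glass mass, the yield, totals, the five compositions, LOI) are computed from the batch weights for 999.9 kg of glass in full float precision exactly as shown in the problem or the answer.
Target masses of each oxide per 999.9 kg glass:
  MgO: 7.683% × 999.9 = 76.82 kg
  Al2O3: 23.01% × 999.9 = 230.1 kg
  Na2O: 12.91% × 999.9 = 129.1 kg
  SrO: 12.23% × 999.9 = 122.3 kg
  SiO2: 44.17% × 999.9 = 441.7 kg
Oxide-by-oxide audit working from each reported weight, for the quoted basis mass (target by target, the sums agree exact up to rounding of places):
  MgO: 241.2·0.3185 = 76.82 kg (target 76.82 kg)
  Al2O3: 230.1·0.9960 + 290.8·0.003000 = 230.1 kg (target 230.1 kg)
  Na2O: 296.5·0.4354 = 129.1 kg (target 129.1 kg)
  SrO: 174.6·0.7003 = 122.3 kg (target 122.3 kg)
  SiO2: 290.8·0.9950 + 241.2·0.6316 = 441.7 kg (target 441.7 kg)
Glass mass check: net batch after ignition = 999.9 kg (the Σ of target masses is 999.9 kg; with the basis standing at 999.9 kg — gaps are rounding artifacts).
Total batch = Σ batch = 1233 kg; LOI loss = Σ batch·LOI = 233.3 kg; glass ÷ batch gives a yield of 81.08%.

Batch per 999.9 kg glass:
  strontium carbonate: 174.6 kg
  alumina: 230.1 kg
  silica sand: 290.8 kg
  sodium sulfate: 296.5 kg
  talc: 241.2 kg
Total batch = 1233 kg; LOI loss = 233.3 kg; yield = 81.08%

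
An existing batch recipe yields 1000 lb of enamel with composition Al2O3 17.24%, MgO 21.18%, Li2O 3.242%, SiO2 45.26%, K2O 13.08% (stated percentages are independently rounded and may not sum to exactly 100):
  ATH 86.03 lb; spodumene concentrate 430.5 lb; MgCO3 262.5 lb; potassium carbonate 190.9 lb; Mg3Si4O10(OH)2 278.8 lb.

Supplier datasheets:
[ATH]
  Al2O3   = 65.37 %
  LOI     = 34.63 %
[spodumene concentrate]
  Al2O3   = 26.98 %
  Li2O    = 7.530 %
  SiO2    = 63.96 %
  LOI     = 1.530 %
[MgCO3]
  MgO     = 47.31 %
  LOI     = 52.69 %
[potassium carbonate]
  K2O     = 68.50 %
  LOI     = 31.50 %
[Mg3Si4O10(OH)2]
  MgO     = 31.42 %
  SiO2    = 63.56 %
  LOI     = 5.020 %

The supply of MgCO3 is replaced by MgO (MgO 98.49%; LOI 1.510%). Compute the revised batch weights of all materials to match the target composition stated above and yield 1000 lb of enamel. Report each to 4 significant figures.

The whole derivation holds full precision through every step. The intermediate values are shown (rounded to four significant digits) at each printed step; each reported figure is rounded only once — the derived quantities are rebuilt at full float precision (LOI, totals, the five compositions, the yield, net glass mass) from the weighed amounts per 1000 lb of glass as quoted within the problem or the answer.
The oxide mass targets at 1000 lb enamel:
  Al2O3: 17.24% × 1000 = 172.4 lb
  MgO: 21.18% × 1000 = 211.8 lb
  Li2O: 3.242% × 1000 = 32.42 lb
  SiO2: 45.26% × 1000 = 452.6 lb
  K2O: 13.08% × 1000 = 130.8 lb
Balance tally, oxide-wise, per the reported batch figures, relative to the basis at hand (target by target, the sums agree net of answer rounding effects):
  Al2O3: 86.03·0.6537 + 430.5·0.2698 = 172.4 lb (target 172.4 lb)
  MgO: 126.1·0.9849 + 278.8·0.3142 = 211.8 lb (target 211.8 lb)
  Li2O: 430.5·0.07530 = 32.42 lb (target 32.42 lb)
  SiO2: 430.5·0.6396 + 278.8·0.6356 = 452.6 lb (target 452.6 lb)
  K2O: 190.9·0.6850 = 130.8 lb (target 130.8 lb)
The glass-mass cross-check: the batch minus its LOI: 999.9 lb (oxide target masses add up to 1000 lb; basis as stated: 1000 lb — deltas are rounding alone).
Batch total: Σ batch = 1112 lb; Σ batch·LOI gives LOI loss = 112.4 lb; yield, glass over the total, = 89.89%.

Revised batch per 1000 lb enamel:
  ATH: 86.03 lb
  spodumene concentrate: 430.5 lb
  MgO: 126.1 lb
  potassium carbonate: 190.9 lb
  Mg3Si4O10(OH)2: 278.8 lb
Total batch = 1112 lb; LOI loss = 112.4 lb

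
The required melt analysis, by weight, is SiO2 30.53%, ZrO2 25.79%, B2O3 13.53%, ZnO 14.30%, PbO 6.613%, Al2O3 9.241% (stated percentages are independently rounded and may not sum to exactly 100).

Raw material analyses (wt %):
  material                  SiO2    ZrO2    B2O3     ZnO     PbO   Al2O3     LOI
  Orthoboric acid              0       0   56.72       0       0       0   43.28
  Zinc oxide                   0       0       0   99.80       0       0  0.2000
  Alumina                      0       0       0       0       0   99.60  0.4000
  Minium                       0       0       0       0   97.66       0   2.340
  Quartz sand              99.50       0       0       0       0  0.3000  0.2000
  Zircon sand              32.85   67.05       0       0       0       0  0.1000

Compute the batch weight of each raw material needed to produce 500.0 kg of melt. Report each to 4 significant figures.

Values along the way are shown, rounded to four significant digits, in the printout — the whole derivation maintains exact precision at each step; each reported figure undergoes a single rounding. Derived quantities (yield, the six compositions, ignition loss, totals, glass mass) are recomputed in full precision from the batch weights per 500.0 kg of glass exactly as printed in the question or the answer.
Target oxide masses per 500.0 kg melt:
  SiO2: 30.53% × 500.0 = 152.6 kg
  ZrO2: 25.79% × 500.0 = 129.0 kg
  B2O3: 13.53% × 500.0 = 67.65 kg
  ZnO: 14.30% × 500.0 = 71.50 kg
  PbO: 6.613% × 500.0 = 33.06 kg
  Al2O3: 9.241% × 500.0 = 46.20 kg
Oxide-by-oxide audit per the reported batch figures, for the quoted basis mass (each sum matches its target mass once rounding is allowed for):
  SiO2: 89.92·0.9950 + 192.3·0.3285 = 152.6 kg (target 152.6 kg)
  ZrO2: 192.3·0.6705 = 128.9 kg (target 129.0 kg)
  B2O3: 119.3·0.5672 = 67.67 kg (target 67.65 kg)
  ZnO: 71.64·0.9980 = 71.50 kg (target 71.50 kg)
  PbO: 33.86·0.9766 = 33.07 kg (target 33.06 kg)
  Al2O3: 46.12·0.9960 + 89.92·0.003000 = 46.21 kg (target 46.20 kg)
Mass balance on the glass: net batch after ignition = 500.0 kg (per-oxide target masses sum to 500.0 kg; with the basis standing at 500.0 kg — deltas are rounding alone).
Summing the batch: Σ batch = 553.1 kg; LOI loss = Σ batch·LOI = 53.13 kg; yield, glass over the total, = 90.40%.

Batch per 500.0 kg melt:
  Orthoboric acid: 119.3 kg
  Zinc oxide: 71.64 kg
  Alumina: 46.12 kg
  Minium: 33.86 kg
  Quartz sand: 89.92 kg
  Zircon sand: 192.3 kg
Total batch = 553.1 kg; LOI loss = 53.13 kg; yield = 90.40%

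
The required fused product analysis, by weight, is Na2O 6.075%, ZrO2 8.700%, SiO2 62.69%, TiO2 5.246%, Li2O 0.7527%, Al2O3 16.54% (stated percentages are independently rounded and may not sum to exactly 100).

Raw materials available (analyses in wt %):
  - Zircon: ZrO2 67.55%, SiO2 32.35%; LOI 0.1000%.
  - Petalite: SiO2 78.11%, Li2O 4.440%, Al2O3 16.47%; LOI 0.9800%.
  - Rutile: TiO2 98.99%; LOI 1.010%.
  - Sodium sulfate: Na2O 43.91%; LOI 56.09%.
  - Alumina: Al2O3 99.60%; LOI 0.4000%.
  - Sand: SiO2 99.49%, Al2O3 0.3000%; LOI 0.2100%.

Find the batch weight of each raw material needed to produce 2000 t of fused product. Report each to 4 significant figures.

Each numeric step runs at exact precision throughout — the intermediate values are displayed (rounded to four significant digits) in the printout; each reported number is rounded once only. The derived quantities are computed starting from the weights on 2000 t of glass in exact precision (net glass mass, six oxide percentages, ignition loss, the totals, the yield), as given in the question or the answer.
The oxide mass targets at 2000 t fused product:
  Na2O: 6.075% × 2000 = 121.5 t
  ZrO2: 8.700% × 2000 = 174.0 t
  SiO2: 62.69% × 2000 = 1254 t
  TiO2: 5.246% × 2000 = 104.9 t
  Li2O: 0.7527% × 2000 = 15.05 t
  Al2O3: 16.54% × 2000 = 330.8 t
Balance tally, oxide-wise, using the reported weights, under the basis named above (sum by sum, the targets are met net of answer rounding effects):
  Na2O: 276.7·0.4391 = 121.5 t (target 121.5 t)
  ZrO2: 257.6·0.6755 = 174.0 t (target 174.0 t)
  SiO2: 257.6·0.3235 + 339.1·0.7811 + 910.3·0.9949 = 1254 t (target 1254 t)
  TiO2: 106.0·0.9899 = 104.9 t (target 104.9 t)
  Li2O: 339.1·0.04440 = 15.06 t (target 15.05 t)
  Al2O3: 339.1·0.1647 + 273.3·0.9960 + 910.3·0.003000 = 330.8 t (target 330.8 t)
Glass-mass sanity pass: total charge less LOI = 2000 t (the targets, summed, come to 2000 t; the stated basis being 2000 t — any gap is answer rounding).
Adding the batch up: Σ batch = 2163 t; LOI loss = Σ batch·LOI = 162.9 t; yield = glass ÷ total batch = 92.47%.

Batch per 2000 t fused product:
  Zircon: 257.6 t
  Petalite: 339.1 t
  Rutile: 106.0 t
  Sodium sulfate: 276.7 t
  Alumina: 273.3 t
  Sand: 910.3 t
Total batch = 2163 t; LOI loss = 162.9 t; yield = 92.47%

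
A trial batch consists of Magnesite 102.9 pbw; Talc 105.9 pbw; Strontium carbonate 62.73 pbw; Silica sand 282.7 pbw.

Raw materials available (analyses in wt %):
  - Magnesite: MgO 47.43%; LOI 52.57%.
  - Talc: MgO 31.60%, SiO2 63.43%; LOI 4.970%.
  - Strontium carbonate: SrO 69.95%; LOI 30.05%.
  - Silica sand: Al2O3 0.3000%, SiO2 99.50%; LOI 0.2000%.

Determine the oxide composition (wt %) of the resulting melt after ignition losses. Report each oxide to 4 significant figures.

Glass mass = 475.5 pbw (batch 554.2 − LOI 78.77).
Composition: Al2O3 0.1784%, MgO 17.30%, SrO 9.229%, SiO2 73.29%

Each numeric step keeps full float precision throughout; working values are shown rounded off to 4 significant figures across the worked steps; every reported number is rounded exactly once. The derived quantities (totals, four oxide percentages, LOI, the yield, net glass mass) are rebuilt starting from the weights per 475.5 pbw of glass in full float precision, as written in the problem or answer text.
Mass of each oxide from the mix:
  Al2O3: 282.7·0.003000 = 0.8481 pbw
  MgO: 102.9·0.4743 + 105.9·0.3160 = 82.27 pbw
  SrO: 62.73·0.6995 = 43.88 pbw
  SiO2: 105.9·0.6343 + 282.7·0.9950 = 348.5 pbw
LOI: 102.9·0.5257 + 105.9·0.04970 + 62.73·0.3005 + 282.7·0.002000 = 78.77 pbw
The glass mass, total less LOI, = 554.2 − 78.77 = 475.5 pbw (consistent with Σ oxide mass)
wt % = 100 × oxide mass / glass mass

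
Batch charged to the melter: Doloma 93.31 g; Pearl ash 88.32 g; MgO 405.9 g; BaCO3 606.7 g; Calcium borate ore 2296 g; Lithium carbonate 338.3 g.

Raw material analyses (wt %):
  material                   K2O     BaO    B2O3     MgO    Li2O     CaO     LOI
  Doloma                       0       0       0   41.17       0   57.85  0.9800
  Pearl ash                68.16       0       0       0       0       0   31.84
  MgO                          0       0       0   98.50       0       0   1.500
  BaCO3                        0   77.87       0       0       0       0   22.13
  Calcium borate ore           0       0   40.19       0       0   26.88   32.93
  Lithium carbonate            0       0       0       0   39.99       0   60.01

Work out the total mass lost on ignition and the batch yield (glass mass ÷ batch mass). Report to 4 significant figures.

The intermediate values are displayed with 4-significant-digit rounding when written out — the working math holds exact precision throughout; each reported value includes exactly one rounding — the derived quantities, which include ignition loss, net glass mass, the totals, six oxide percentages, the yield, are carried in full precision, as given in the problem or answer text, from the weighed amounts at 2700 g of glass.
LOI of each material in turn:
  Doloma: 93.31 × 0.009800 = 0.9144 g
  Pearl ash: 88.32 × 0.3184 = 28.12 g
  MgO: 405.9 × 0.01500 = 6.088 g
  BaCO3: 606.7 × 0.2213 = 134.3 g
  Calcium borate ore: 2296 × 0.3293 = 756.1 g
  Lithium carbonate: 338.3 × 0.6001 = 203.0 g
Total LOI = 1128 g
Glass = batch − LOI = 3829 − 1128 = 2700 g

LOI loss = 1128 g; glass = 2700 g; yield = 70.52%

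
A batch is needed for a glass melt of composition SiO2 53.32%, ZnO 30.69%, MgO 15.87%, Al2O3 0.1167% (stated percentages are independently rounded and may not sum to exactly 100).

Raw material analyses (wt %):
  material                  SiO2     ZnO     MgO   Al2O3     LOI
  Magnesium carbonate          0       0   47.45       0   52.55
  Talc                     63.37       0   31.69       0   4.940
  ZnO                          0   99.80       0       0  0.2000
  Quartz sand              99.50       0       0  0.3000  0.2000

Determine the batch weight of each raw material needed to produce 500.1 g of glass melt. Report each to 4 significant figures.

Batch per 500.1 g glass melt:
  Magnesium carbonate: 90.24 g
  Talc: 115.3 g
  ZnO: 153.8 g
  Quartz sand: 194.5 g
Total batch = 553.8 g; LOI loss = 53.81 g; yield = 90.28%

The working math carries exact precision from start to finish; working values are shown (rounded to four significant figures) on the page. Every reported figure is rounded exactly once — the derived quantities, including glass mass, ignition loss, totals, yield, the four compositions, are carried from the weighed amounts at 500.1 g of glass in full float precision as given in the question or the answer.
Target oxide masses per 500.1 g glass melt:
  SiO2: 53.32% × 500.1 = 266.7 g
  ZnO: 30.69% × 500.1 = 153.5 g
  MgO: 15.87% × 500.1 = 79.37 g
  Al2O3: 0.1167% × 500.1 = 0.5836 g
Verifying the oxide balance from the weights as reported, for the quoted basis mass (oxide sums agree with the targets given rounding of the digits):
  SiO2: 115.3·0.6337 + 194.5·0.9950 = 266.6 g (target 266.7 g)
  ZnO: 153.8·0.9980 = 153.5 g (target 153.5 g)
  MgO: 90.24·0.4745 + 115.3·0.3169 = 79.36 g (target 79.37 g)
  Al2O3: 194.5·0.003000 = 0.5835 g (target 0.5836 g)
Glass-mass sanity pass: whole batch net of LOI = 500.0 g (targets for the oxides total 500.1 g; the stated basis being 500.1 g — rounding explains the deltas).
Batch grand total — Σ batch = 553.8 g; LOI loss = Σ batch·LOI = 53.81 g; glass ÷ batch gives a yield of 90.28%.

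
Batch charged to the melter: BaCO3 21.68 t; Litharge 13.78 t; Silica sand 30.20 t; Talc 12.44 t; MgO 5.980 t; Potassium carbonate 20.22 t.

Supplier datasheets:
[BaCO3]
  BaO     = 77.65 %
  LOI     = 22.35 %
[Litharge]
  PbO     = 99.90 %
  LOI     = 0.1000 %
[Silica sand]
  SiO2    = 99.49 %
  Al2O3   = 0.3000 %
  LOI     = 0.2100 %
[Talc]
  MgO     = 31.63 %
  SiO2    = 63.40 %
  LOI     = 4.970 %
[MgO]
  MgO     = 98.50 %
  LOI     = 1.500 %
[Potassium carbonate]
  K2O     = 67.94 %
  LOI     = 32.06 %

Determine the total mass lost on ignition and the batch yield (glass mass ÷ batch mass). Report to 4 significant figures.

LOI loss = 12.11 t; glass = 92.19 t; yield = 88.39%

All arithmetic holds full float precision at each step — in-progress results are shown, rounded to 4 significant figures, in the working; every reported figure takes a single rounding. The derived quantities (net glass mass, totals, the yield, the six compositions, LOI) are recomputed starting from the weights for 92.19 t of glass in full float precision as written in the question or the answer.
Material-by-material LOI:
  BaCO3: 21.68 × 0.2235 = 4.845 t
  Litharge: 13.78 × 0.001000 = 0.01378 t
  Silica sand: 30.20 × 0.002100 = 0.06342 t
  Talc: 12.44 × 0.04970 = 0.6183 t
  MgO: 5.980 × 0.01500 = 0.08970 t
  Potassium carbonate: 20.22 × 0.3206 = 6.483 t
Total LOI = 12.11 t
Glass = batch − LOI = 104.3 − 12.11 = 92.19 t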